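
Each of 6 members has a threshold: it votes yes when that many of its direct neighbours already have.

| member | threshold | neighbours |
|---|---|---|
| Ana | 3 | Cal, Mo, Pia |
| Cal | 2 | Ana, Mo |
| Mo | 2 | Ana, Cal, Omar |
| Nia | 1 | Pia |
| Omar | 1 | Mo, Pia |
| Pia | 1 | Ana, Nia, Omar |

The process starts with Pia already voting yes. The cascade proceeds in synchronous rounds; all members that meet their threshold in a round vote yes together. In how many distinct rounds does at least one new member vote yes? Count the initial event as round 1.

2

Round 1 — Pia votes yes (initial).
Round 2 — checking thresholds:
  Ana: 1 of 3 neighbours < 3, holds.
  Nia: 1 of 1 neighbours ≥ 1, votes yes.
  Omar: 1 of 2 neighbours ≥ 1, votes yes.
Round 3 — no new yes votes; cascade stops.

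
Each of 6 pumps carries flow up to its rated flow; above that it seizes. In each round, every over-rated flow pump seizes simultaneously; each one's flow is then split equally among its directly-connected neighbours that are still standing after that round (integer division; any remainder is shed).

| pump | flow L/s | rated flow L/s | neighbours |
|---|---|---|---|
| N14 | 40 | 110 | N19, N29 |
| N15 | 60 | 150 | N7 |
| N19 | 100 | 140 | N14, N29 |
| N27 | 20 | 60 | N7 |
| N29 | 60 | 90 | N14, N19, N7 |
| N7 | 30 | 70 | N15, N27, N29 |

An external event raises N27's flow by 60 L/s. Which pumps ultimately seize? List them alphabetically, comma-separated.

N14, N19, N27, N29, N7

Round 1 — N27 at 80 > 60. N27 seizes.
  N27 sheds 80 L/s to N7: 80 each.
    N7: 30+80 = 110 > 70
Round 2 — N7 seizes.
  N7 sheds 110 L/s to N15, N29: 55 each.
    N15: 60+55 = 115 ≤ 150
    N29: 60+55 = 115 > 90
Round 3 — N29 seizes.
  N29 sheds 115 L/s to N14, N19: 57 each (1 lost).
    N14: 40+57 = 97 ≤ 110
    N19: 100+57 = 157 > 140
Round 4 — N19 seizes.
  N19 sheds 157 L/s to N14: 157 each.
    N14: 97+157 = 254 > 110
Round 5 — N14 seizes.
  N14 sheds 254 L/s: no online neighbours, lost.
No further seizures.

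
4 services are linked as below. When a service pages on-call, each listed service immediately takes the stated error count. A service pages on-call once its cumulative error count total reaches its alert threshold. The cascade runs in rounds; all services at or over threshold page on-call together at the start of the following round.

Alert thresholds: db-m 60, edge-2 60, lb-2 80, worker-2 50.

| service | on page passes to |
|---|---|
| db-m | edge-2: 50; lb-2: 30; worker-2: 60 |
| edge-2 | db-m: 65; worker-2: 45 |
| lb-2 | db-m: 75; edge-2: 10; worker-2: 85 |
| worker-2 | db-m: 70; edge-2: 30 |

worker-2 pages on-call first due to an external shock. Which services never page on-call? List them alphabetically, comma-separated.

lb-2

Round 1 — worker-2 pages on-call (initial).
  db-m: +70 → 70 ≥ 60
  edge-2: +30 → 30 < 60
Round 2 — db-m pages on-call.
  edge-2: +50 → 80 ≥ 60
  lb-2: +30 → 30 < 80
Round 3 — edge-2 pages on-call.
No further pages.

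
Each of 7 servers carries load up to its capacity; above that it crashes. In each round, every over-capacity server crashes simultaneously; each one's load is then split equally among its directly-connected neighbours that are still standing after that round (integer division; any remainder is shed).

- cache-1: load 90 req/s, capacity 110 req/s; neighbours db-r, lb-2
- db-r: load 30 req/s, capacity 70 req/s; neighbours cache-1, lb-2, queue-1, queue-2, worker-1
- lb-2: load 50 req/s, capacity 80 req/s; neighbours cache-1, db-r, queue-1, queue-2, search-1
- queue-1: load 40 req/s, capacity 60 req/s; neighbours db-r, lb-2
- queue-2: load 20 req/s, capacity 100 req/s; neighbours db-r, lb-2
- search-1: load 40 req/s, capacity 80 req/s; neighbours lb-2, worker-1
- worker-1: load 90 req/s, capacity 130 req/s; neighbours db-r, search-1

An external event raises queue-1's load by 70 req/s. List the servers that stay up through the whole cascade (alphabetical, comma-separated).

queue-2, search-1, worker-1

Round 1 — queue-1 at 110 > 60. queue-1 crashes.
  queue-1 sheds 110 req/s to db-r, lb-2: 55 each.
    db-r: 30+55 = 85 > 70
    lb-2: 50+55 = 105 > 80
Round 2 — db-r, lb-2 crash.
  db-r sheds 85 req/s to cache-1, queue-2, worker-1: 28 each (1 lost).
    cache-1: 90+28 = 118 > 110
    queue-2: 20+28 = 48 ≤ 100
    worker-1: 90+28 = 118 ≤ 130
  lb-2 sheds 105 req/s to cache-1, queue-2, search-1: 35 each.
    cache-1: 118+35 = 153 > 110
    queue-2: 48+35 = 83 ≤ 100
    search-1: 40+35 = 75 ≤ 80
Round 3 — cache-1 crashes.
  cache-1 sheds 153 req/s: no online neighbours, lost.
No further crashes.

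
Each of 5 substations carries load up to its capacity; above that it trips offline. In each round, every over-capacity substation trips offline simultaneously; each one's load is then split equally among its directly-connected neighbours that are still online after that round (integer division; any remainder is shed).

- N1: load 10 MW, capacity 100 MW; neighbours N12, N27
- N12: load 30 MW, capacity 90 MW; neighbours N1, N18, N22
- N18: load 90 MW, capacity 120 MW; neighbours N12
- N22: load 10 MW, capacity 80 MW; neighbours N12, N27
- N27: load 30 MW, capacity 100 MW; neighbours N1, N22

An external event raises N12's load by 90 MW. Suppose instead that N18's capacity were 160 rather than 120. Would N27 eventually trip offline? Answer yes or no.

no

With N18's capacity at 160:
Round 1 — N12 at 120 > 90. N12 trips offline.
  N12 sheds 120 MW to N1, N18, N22: 40 each.
    N1: 10+40 = 50 ≤ 100
    N18: 90+40 = 130 ≤ 160
    N22: 10+40 = 50 ≤ 80
No further trips.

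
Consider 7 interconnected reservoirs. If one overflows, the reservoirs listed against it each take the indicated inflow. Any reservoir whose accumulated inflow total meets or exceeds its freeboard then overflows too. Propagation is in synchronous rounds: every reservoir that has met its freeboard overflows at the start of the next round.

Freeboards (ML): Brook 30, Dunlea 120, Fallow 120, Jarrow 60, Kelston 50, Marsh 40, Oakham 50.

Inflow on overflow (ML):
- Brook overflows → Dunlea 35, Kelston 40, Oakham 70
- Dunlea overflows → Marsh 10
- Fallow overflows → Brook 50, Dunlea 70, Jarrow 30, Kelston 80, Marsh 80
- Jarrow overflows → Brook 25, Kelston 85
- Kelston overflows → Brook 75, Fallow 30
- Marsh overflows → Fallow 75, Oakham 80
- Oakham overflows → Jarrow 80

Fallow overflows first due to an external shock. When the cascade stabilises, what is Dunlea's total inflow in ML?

105

Round 1 — Fallow overflows (initial).
  Brook: +50 → 50 ≥ 30
  Dunlea: +70 → 70 < 120
  Jarrow: +30 → 30 < 60
  Kelston: +80 → 80 ≥ 50
  Marsh: +80 → 80 ≥ 40
Round 2 — Brook, Kelston, Marsh overflow.
  Dunlea: +35 → 105 < 120
  Oakham: +70+80 → 150 ≥ 50
Round 3 — Oakham overflows.
  Jarrow: +80 → 110 ≥ 60
Round 4 — Jarrow overflows.
No further overflows.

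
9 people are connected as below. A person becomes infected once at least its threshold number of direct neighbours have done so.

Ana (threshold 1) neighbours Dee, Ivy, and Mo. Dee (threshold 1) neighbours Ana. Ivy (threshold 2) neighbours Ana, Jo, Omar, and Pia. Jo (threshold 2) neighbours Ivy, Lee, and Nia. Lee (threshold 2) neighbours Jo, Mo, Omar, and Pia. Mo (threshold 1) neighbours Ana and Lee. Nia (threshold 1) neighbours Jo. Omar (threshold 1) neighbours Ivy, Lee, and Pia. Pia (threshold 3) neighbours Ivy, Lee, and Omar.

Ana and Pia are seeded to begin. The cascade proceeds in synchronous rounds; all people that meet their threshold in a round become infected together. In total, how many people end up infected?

9

Round 1 — Ana, Pia become infected (initial).
Round 2 — checking thresholds:
  Dee: 1 of 1 neighbours ≥ 1, becomes infected.
  Ivy: 2 of 4 neighbours ≥ 2, becomes infected.
  Lee: 1 of 4 neighbours < 2, below threshold.
  Mo: 1 of 2 neighbours ≥ 1, becomes infected.
  Omar: 1 of 3 neighbours ≥ 1, becomes infected.
Round 3 — checking thresholds:
  Jo: 1 of 3 neighbours < 2, below threshold.
  Lee: 3 of 4 neighbours ≥ 2, becomes infected.
Round 4 — checking thresholds:
  Jo: 2 of 3 neighbours ≥ 2, becomes infected.
Round 5 — checking thresholds:
  Nia: 1 of 1 neighbours ≥ 1, becomes infected.
Round 6 — no new infections; cascade stops.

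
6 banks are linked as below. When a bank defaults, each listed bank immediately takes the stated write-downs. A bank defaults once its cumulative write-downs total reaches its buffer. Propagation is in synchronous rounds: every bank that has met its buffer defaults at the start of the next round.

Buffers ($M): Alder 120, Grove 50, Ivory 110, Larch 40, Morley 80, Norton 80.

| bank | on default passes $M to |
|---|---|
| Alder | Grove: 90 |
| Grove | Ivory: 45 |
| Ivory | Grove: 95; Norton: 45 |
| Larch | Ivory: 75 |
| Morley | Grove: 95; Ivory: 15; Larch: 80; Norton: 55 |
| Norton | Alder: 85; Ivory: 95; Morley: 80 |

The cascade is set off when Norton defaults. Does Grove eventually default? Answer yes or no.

yes

Round 1 — Norton defaults (initial).
  Alder: +85 → 85 < 120
  Ivory: +95 → 95 < 110
  Morley: +80 → 80 ≥ 80
Round 2 — Morley defaults.
  Grove: +95 → 95 ≥ 50
  Ivory: +15 → 110 ≥ 110
  Larch: +80 → 80 ≥ 40
Round 3 — Grove, Ivory, Larch default.
No further defaults.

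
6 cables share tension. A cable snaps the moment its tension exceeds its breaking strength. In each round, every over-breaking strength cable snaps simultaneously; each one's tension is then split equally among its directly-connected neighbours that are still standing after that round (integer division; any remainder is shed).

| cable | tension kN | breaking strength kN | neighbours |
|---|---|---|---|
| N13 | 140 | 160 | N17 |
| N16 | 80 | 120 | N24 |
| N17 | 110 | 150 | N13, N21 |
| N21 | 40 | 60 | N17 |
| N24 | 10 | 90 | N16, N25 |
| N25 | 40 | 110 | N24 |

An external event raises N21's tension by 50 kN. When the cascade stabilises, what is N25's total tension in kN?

40

Round 1 — N21 at 90 > 60. N21 snaps.
  N21 sheds 90 kN to N17: 90 each.
    N17: 110+90 = 200 > 150
Round 2 — N17 snaps.
  N17 sheds 200 kN to N13: 200 each.
    N13: 140+200 = 340 > 160
Round 3 — N13 snaps.
  N13 sheds 340 kN: no online neighbours, lost.
No further breaks.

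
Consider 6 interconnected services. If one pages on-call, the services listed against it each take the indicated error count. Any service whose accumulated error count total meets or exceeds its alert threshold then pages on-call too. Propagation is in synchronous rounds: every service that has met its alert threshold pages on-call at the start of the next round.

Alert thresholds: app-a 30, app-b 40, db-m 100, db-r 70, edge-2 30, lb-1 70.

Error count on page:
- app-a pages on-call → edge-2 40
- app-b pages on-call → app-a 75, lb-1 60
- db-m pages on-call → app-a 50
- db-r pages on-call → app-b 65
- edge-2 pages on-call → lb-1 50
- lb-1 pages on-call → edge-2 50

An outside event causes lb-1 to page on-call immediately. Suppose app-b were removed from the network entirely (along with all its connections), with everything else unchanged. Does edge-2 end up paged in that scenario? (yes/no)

yes

With app-b removed:
Round 1 — lb-1 pages on-call (initial).
  edge-2: +50 → 50 ≥ 30
Round 2 — edge-2 pages on-call.
No further pages.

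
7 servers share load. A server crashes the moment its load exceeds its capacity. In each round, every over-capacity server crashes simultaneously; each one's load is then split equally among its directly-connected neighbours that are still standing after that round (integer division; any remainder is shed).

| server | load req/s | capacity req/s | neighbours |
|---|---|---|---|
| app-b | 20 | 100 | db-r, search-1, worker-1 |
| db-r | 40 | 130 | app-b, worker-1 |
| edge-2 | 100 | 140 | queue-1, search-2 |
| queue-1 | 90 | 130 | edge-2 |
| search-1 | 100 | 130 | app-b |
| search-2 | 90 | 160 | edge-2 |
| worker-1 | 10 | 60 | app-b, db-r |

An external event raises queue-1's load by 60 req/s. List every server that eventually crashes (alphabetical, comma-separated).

edge-2, queue-1, search-2

Round 1 — queue-1 at 150 > 130. queue-1 crashes.
  queue-1 sheds 150 req/s to edge-2: 150 each.
    edge-2: 100+150 = 250 > 140
Round 2 — edge-2 crashes.
  edge-2 sheds 250 req/s to search-2: 250 each.
    search-2: 90+250 = 340 > 160
Round 3 — search-2 crashes.
  search-2 sheds 340 req/s: no online neighbours, lost.
No further crashes.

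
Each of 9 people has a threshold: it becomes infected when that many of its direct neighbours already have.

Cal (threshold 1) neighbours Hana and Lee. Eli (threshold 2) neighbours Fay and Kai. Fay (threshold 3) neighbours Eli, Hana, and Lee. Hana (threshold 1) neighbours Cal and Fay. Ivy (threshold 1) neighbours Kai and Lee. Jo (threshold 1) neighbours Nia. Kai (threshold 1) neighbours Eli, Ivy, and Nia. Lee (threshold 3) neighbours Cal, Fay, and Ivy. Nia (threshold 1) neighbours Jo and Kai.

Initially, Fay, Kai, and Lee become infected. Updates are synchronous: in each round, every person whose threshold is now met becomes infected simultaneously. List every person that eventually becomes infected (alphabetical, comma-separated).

Cal, Eli, Fay, Hana, Ivy, Jo, Kai, Lee, Nia

Round 1 — Fay, Kai, Lee become infected (initial).
Round 2 — checking thresholds:
  Cal: 1 of 2 neighbours ≥ 1, becomes infected.
  Eli: 2 of 2 neighbours ≥ 2, becomes infected.
  Hana: 1 of 2 neighbours ≥ 1, becomes infected.
  Ivy: 2 of 2 neighbours ≥ 1, becomes infected.
  Nia: 1 of 2 neighbours ≥ 1, becomes infected.
Round 3 — checking thresholds:
  Jo: 1 of 1 neighbours ≥ 1, becomes infected.
Round 4 — no new infections; cascade stops.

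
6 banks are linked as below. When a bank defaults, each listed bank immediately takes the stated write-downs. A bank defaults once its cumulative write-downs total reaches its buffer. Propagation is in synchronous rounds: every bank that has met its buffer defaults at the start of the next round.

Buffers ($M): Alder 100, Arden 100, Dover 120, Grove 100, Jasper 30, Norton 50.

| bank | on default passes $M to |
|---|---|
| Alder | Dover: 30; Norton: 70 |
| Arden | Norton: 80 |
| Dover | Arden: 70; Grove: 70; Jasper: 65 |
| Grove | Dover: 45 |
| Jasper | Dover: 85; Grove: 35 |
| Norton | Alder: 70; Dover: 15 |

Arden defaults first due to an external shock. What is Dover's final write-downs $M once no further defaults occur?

Round 1 — Arden defaults (initial).
  Norton: +80 → 80 ≥ 50
Round 2 — Norton defaults.
  Alder: +70 → 70 < 100
  Dover: +15 → 15 < 120
No further defaults.

15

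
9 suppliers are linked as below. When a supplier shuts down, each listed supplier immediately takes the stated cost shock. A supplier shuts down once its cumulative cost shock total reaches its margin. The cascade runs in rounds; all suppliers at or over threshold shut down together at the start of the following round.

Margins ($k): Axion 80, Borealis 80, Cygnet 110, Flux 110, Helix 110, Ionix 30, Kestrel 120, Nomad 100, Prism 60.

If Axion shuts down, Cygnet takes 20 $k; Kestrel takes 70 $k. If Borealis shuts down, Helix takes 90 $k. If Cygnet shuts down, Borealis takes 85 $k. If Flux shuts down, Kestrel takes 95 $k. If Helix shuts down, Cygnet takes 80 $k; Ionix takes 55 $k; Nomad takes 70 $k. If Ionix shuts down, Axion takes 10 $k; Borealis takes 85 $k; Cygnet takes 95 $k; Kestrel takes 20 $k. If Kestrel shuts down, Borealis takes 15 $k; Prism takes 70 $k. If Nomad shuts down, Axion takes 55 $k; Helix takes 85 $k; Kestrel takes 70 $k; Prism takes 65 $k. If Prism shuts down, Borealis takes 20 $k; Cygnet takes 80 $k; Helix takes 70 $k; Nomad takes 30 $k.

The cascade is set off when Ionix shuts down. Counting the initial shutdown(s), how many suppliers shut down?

2

Round 1 — Ionix shuts down (initial).
  Axion: +10 → 10 < 80
  Borealis: +85 → 85 ≥ 80
  Cygnet: +95 → 95 < 110
  Kestrel: +20 → 20 < 120
Round 2 — Borealis shuts down.
  Helix: +90 → 90 < 110
No further shutdowns.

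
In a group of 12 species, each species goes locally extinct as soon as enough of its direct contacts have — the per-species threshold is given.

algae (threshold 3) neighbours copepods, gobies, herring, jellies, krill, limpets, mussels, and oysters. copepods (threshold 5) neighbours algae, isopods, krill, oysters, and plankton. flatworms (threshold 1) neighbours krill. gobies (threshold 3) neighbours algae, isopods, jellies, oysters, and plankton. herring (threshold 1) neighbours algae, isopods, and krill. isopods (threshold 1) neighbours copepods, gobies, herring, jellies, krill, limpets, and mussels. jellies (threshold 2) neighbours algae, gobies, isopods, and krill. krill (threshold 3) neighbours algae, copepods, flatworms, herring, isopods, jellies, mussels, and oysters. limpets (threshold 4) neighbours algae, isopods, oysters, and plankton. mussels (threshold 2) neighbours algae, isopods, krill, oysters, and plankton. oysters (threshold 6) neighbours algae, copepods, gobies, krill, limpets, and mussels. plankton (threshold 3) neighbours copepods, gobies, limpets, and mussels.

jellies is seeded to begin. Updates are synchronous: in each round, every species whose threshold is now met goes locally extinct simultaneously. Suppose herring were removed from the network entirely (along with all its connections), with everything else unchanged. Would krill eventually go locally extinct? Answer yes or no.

With herring removed:
Round 1 — jellies goes locally extinct (initial).
Round 2 — checking thresholds:
  algae: 1 of 7 neighbours < 3, below threshold.
  gobies: 1 of 5 neighbours < 3, below threshold.
  isopods: 1 of 6 neighbours ≥ 1, goes locally extinct.
  krill: 1 of 7 neighbours < 3, below threshold.
Round 3 — no new extinctions; cascade stops.

no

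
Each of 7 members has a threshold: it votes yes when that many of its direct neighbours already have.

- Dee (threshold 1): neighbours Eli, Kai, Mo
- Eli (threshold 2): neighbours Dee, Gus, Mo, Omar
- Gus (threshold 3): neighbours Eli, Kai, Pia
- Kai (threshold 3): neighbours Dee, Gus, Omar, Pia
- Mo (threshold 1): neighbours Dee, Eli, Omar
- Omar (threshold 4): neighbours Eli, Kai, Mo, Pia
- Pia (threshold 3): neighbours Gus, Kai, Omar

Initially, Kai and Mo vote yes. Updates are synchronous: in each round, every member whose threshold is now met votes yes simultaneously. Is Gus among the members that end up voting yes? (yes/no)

Round 1 — Kai, Mo vote yes (initial).
Round 2 — checking thresholds:
  Dee: 2 of 3 neighbours ≥ 1, votes yes.
  Eli: 1 of 4 neighbours < 2, not yet.
  Gus: 1 of 3 neighbours < 3, not yet.
  Omar: 2 of 4 neighbours < 4, not yet.
  Pia: 1 of 3 neighbours < 3, not yet.
Round 3 — checking thresholds:
  Eli: 2 of 4 neighbours ≥ 2, votes yes.
  Gus: 1 of 3 neighbours < 3, not yet.
  Omar: 2 of 4 neighbours < 4, not yet.
  Pia: 1 of 3 neighbours < 3, not yet.
Round 4 — no new yes votes; cascade stops.

no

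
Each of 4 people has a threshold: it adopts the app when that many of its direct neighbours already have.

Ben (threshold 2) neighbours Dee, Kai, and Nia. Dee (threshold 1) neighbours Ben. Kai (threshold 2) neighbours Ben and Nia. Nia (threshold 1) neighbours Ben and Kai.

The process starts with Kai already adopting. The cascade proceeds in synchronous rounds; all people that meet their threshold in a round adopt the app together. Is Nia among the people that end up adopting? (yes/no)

Round 1 — Kai adopts the app (initial).
Round 2 — checking thresholds:
  Ben: 1 of 3 neighbours < 2, holds.
  Nia: 1 of 2 neighbours ≥ 1, adopts the app.
Round 3 — checking thresholds:
  Ben: 2 of 3 neighbours ≥ 2, adopts the app.
Round 4 — checking thresholds:
  Dee: 1 of 1 neighbours ≥ 1, adopts the app.
Round 5 — no new adoptions; cascade stops.

yes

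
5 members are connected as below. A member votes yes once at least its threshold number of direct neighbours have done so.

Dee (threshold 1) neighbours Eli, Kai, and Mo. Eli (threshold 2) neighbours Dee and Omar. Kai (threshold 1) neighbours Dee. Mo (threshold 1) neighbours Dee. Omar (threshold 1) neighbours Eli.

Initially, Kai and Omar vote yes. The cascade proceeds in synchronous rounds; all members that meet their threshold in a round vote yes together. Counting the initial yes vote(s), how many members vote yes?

5

Round 1 — Kai, Omar vote yes (initial).
Round 2 — checking thresholds:
  Dee: 1 of 3 neighbours ≥ 1, votes yes.
  Eli: 1 of 2 neighbours < 2, below threshold.
Round 3 — checking thresholds:
  Eli: 2 of 2 neighbours ≥ 2, votes yes.
  Mo: 1 of 1 neighbours ≥ 1, votes yes.
Round 4 — no new yes votes; cascade stops.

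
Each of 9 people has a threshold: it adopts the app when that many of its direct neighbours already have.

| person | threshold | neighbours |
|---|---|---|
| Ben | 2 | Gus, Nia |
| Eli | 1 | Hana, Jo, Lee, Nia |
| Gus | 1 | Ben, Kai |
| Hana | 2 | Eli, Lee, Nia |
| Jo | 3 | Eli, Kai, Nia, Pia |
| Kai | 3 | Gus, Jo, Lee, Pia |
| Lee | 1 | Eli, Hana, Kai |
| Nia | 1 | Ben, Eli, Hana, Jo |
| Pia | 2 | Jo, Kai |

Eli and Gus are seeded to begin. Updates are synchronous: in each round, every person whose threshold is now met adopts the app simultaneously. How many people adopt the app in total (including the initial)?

6

Round 1 — Eli, Gus adopt the app (initial).
Round 2 — checking thresholds:
  Ben: 1 of 2 neighbours < 2, holds.
  Hana: 1 of 3 neighbours < 2, holds.
  Jo: 1 of 4 neighbours < 3, holds.
  Kai: 1 of 4 neighbours < 3, holds.
  Lee: 1 of 3 neighbours ≥ 1, adopts the app.
  Nia: 1 of 4 neighbours ≥ 1, adopts the app.
Round 3 — checking thresholds:
  Ben: 2 of 2 neighbours ≥ 2, adopts the app.
  Hana: 3 of 3 neighbours ≥ 2, adopts the app.
  Jo: 2 of 4 neighbours < 3, holds.
  Kai: 2 of 4 neighbours < 3, holds.
Round 4 — no new adoptions; cascade stops.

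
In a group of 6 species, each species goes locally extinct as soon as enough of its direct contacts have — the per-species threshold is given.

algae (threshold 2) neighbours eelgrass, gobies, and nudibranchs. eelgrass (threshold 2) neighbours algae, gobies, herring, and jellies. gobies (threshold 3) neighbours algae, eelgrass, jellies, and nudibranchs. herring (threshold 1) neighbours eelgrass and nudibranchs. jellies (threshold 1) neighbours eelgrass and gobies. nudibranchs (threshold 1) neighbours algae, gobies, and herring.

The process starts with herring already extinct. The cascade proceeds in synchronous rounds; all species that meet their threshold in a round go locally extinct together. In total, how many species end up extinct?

Round 1 — herring goes locally extinct (initial).
Round 2 — checking thresholds:
  eelgrass: 1 of 4 neighbours < 2, holds.
  nudibranchs: 1 of 3 neighbours ≥ 1, goes locally extinct.
Round 3 — no new extinctions; cascade stops.

2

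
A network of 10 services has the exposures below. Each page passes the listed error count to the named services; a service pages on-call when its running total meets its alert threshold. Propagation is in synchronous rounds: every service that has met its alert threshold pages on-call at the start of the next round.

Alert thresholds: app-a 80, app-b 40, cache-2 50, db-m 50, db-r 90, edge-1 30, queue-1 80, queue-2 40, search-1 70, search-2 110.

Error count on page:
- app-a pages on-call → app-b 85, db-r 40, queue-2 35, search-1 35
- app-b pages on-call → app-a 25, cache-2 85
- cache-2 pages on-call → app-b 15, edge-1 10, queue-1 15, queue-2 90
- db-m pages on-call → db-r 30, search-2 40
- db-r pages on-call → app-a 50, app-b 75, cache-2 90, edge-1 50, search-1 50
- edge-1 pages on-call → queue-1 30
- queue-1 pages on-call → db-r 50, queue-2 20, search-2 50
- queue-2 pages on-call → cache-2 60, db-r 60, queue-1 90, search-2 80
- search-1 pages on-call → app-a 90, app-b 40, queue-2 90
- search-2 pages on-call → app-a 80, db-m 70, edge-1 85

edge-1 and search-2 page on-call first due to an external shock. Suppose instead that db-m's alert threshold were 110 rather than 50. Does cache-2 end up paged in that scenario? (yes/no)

With db-m's alert threshold at 110:
Round 1 — edge-1, search-2 page on-call (initial).
  app-a: +80 → 80 ≥ 80
  db-m: +70 → 70 < 110
  queue-1: +30 → 30 < 80
Round 2 — app-a pages on-call.
  app-b: +85 → 85 ≥ 40
  db-r: +40 → 40 < 90
  queue-2: +35 → 35 < 40
  search-1: +35 → 35 < 70
Round 3 — app-b pages on-call.
  cache-2: +85 → 85 ≥ 50
Round 4 — cache-2 pages on-call.
  queue-1: +15 → 45 < 80
  queue-2: +90 → 125 ≥ 40
Round 5 — queue-2 pages on-call.
  db-r: +60 → 100 ≥ 90
  queue-1: +90 → 135 ≥ 80
Round 6 — db-r, queue-1 page on-call.
  search-1: +50 → 85 ≥ 70
Round 7 — search-1 pages on-call.
No further pages.

yes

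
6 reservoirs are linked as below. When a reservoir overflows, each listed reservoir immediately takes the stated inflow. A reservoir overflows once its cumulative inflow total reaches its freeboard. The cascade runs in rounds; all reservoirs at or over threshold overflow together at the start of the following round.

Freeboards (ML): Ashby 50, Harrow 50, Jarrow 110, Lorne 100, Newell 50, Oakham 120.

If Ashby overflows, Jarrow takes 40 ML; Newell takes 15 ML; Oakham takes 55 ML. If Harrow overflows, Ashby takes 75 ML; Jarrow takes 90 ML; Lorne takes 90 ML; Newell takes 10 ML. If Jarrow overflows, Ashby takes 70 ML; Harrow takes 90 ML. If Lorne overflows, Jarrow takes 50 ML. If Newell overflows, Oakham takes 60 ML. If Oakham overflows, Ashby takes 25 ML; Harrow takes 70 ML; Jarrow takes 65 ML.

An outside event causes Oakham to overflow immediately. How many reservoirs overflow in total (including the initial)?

Round 1 — Oakham overflows (initial).
  Ashby: +25 → 25 < 50
  Harrow: +70 → 70 ≥ 50
  Jarrow: +65 → 65 < 110
Round 2 — Harrow overflows.
  Ashby: +75 → 100 ≥ 50
  Jarrow: +90 → 155 ≥ 110
  Lorne: +90 → 90 < 100
  Newell: +10 → 10 < 50
Round 3 — Ashby, Jarrow overflow.
  Newell: +15 → 25 < 50
No further overflows.

4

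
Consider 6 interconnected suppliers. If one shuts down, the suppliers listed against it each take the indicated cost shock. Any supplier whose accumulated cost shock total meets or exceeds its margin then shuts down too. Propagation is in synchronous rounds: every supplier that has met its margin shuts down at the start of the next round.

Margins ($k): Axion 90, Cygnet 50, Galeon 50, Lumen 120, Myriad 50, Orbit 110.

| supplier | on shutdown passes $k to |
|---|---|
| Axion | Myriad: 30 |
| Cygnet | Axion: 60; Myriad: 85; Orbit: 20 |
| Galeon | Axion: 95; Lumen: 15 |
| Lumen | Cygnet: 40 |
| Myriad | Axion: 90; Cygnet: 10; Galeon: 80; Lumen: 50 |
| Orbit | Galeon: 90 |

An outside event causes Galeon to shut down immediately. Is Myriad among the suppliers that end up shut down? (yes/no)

Round 1 — Galeon shuts down (initial).
  Axion: +95 → 95 ≥ 90
  Lumen: +15 → 15 < 120
Round 2 — Axion shuts down.
  Myriad: +30 → 30 < 50
No further shutdowns.

no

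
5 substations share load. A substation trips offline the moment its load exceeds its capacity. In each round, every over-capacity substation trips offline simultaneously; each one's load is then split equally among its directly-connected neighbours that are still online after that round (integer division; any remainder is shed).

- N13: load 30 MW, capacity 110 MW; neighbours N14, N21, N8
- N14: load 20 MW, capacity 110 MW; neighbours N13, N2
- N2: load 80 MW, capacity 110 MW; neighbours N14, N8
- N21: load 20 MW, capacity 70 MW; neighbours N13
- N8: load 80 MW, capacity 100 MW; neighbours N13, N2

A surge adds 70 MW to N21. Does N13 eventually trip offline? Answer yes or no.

Round 1 — N21 at 90 > 70. N21 trips offline.
  N21 sheds 90 MW to N13: 90 each.
    N13: 30+90 = 120 > 110
Round 2 — N13 trips offline.
  N13 sheds 120 MW to N14, N8: 60 each.
    N14: 20+60 = 80 ≤ 110
    N8: 80+60 = 140 > 100
Round 3 — N8 trips offline.
  N8 sheds 140 MW to N2: 140 each.
    N2: 80+140 = 220 > 110
Round 4 — N2 trips offline.
  N2 sheds 220 MW to N14: 220 each.
    N14: 80+220 = 300 > 110
Round 5 — N14 trips offline.
  N14 sheds 300 MW: no online neighbours, lost.
No further trips.

yes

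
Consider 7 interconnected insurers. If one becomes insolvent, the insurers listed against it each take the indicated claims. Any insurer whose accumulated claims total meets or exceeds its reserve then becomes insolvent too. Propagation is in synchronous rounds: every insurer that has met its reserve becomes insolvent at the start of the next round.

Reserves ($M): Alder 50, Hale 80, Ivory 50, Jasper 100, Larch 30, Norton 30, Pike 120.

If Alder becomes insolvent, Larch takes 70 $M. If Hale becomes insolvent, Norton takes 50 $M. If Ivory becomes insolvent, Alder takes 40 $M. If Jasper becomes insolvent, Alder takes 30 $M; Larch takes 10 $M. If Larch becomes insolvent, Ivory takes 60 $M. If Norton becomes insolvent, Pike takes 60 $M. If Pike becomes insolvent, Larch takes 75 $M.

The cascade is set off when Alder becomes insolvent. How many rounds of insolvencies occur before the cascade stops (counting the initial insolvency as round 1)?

3

Round 1 — Alder becomes insolvent (initial).
  Larch: +70 → 70 ≥ 30
Round 2 — Larch becomes insolvent.
  Ivory: +60 → 60 ≥ 50
Round 3 — Ivory becomes insolvent.
No further insolvencies.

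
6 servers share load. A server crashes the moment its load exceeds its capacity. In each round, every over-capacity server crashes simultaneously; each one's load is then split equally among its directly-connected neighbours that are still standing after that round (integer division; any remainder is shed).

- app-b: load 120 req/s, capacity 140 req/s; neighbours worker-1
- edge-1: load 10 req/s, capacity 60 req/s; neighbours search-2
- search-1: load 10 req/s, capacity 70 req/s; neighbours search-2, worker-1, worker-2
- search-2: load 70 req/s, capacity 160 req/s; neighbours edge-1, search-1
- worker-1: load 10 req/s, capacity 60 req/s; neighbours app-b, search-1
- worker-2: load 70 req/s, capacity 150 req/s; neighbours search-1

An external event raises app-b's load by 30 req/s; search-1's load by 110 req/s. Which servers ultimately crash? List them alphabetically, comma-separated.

app-b, search-1, worker-1

Round 1 — app-b at 150 > 140; search-1 at 120 > 70. app-b, search-1 crash.
  app-b sheds 150 req/s to worker-1: 150 each.
    worker-1: 10+150 = 160 > 60
  search-1 sheds 120 req/s to search-2, worker-1, worker-2: 40 each.
    search-2: 70+40 = 110 ≤ 160
    worker-1: 160+40 = 200 > 60
    worker-2: 70+40 = 110 ≤ 150
Round 2 — worker-1 crashes.
  worker-1 sheds 200 req/s: no online neighbours, lost.
No further crashes.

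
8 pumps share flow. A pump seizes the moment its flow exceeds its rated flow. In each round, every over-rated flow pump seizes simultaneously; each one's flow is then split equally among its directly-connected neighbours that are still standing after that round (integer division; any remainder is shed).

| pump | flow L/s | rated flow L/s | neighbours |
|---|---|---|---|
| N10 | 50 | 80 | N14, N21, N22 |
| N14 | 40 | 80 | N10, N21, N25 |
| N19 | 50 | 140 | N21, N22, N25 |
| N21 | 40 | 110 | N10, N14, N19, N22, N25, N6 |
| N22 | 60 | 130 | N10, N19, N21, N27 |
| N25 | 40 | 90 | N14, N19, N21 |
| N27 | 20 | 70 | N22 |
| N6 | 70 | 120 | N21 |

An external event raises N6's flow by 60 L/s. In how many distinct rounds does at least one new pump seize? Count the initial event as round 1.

Round 1 — N6 at 130 > 120. N6 seizes.
  N6 sheds 130 L/s to N21: 130 each.
    N21: 40+130 = 170 > 110
Round 2 — N21 seizes.
  N21 sheds 170 L/s to N10, N14, N19, N22, N25: 34 each.
    N10: 50+34 = 84 > 80
    N14: 40+34 = 74 ≤ 80
    N19: 50+34 = 84 ≤ 140
    N22: 60+34 = 94 ≤ 130
    N25: 40+34 = 74 ≤ 90
Round 3 — N10 seizes.
  N10 sheds 84 L/s to N14, N22: 42 each.
    N14: 74+42 = 116 > 80
    N22: 94+42 = 136 > 130
Round 4 — N14, N22 seize.
  N14 sheds 116 L/s to N25: 116 each.
    N25: 74+116 = 190 > 90
  N22 sheds 136 L/s to N19, N27: 68 each.
    N19: 84+68 = 152 > 140
    N27: 20+68 = 88 > 70
Round 5 — N19, N25, N27 seize.
  N19 sheds 152 L/s: no online neighbours, lost.
  N25 sheds 190 L/s: no online neighbours, lost.
  N27 sheds 88 L/s: no online neighbours, lost.
No further seizures.

5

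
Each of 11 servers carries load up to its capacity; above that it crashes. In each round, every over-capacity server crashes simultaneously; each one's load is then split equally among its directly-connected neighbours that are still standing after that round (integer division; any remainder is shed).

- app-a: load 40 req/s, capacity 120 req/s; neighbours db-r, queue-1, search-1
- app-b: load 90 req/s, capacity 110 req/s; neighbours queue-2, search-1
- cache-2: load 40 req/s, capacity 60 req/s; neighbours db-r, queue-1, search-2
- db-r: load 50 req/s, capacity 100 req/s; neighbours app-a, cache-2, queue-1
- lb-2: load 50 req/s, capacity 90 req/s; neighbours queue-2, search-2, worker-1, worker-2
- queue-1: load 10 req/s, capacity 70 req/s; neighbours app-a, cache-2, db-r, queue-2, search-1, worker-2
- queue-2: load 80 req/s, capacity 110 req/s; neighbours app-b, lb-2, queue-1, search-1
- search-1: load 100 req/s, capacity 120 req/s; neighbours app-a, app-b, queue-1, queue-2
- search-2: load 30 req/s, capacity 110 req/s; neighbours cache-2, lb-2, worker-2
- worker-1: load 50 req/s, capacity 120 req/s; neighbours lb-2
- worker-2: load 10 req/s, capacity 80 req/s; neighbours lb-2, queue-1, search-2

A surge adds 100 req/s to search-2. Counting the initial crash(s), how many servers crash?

Round 1 — search-2 at 130 > 110. search-2 crashes.
  search-2 sheds 130 req/s to cache-2, lb-2, worker-2: 43 each (1 lost).
    cache-2: 40+43 = 83 > 60
    lb-2: 50+43 = 93 > 90
    worker-2: 10+43 = 53 ≤ 80
Round 2 — cache-2, lb-2 crash.
  cache-2 sheds 83 req/s to db-r, queue-1: 41 each (1 lost).
    db-r: 50+41 = 91 ≤ 100
    queue-1: 10+41 = 51 ≤ 70
  lb-2 sheds 93 req/s to queue-2, worker-1, worker-2: 31 each.
    queue-2: 80+31 = 111 > 110
    worker-1: 50+31 = 81 ≤ 120
    worker-2: 53+31 = 84 > 80
Round 3 — queue-2, worker-2 crash.
  queue-2 sheds 111 req/s to app-b, queue-1, search-1: 37 each.
    app-b: 90+37 = 127 > 110
    queue-1: 51+37 = 88 > 70
    search-1: 100+37 = 137 > 120
  worker-2 sheds 84 req/s to queue-1: 84 each.
    queue-1: 88+84 = 172 > 70
Round 4 — app-b, queue-1, search-1 crash.
  app-b sheds 127 req/s: no online neighbours, lost.
  queue-1 sheds 172 req/s to app-a, db-r: 86 each.
    app-a: 40+86 = 126 > 120
    db-r: 91+86 = 177 > 100
  search-1 sheds 137 req/s to app-a: 137 each.
    app-a: 126+137 = 263 > 120
Round 5 — app-a, db-r crash.
  app-a sheds 263 req/s: no online neighbours, lost.
  db-r sheds 177 req/s: no online neighbours, lost.
No further crashes.

10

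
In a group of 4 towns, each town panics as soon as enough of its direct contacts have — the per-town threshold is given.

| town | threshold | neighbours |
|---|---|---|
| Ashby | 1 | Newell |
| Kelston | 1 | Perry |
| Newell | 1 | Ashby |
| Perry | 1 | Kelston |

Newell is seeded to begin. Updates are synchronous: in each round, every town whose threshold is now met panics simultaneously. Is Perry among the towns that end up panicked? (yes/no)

Round 1 — Newell panics (initial).
Round 2 — checking thresholds:
  Ashby: 1 of 1 neighbours ≥ 1, panics.
Round 3 — no new panics; cascade stops.

no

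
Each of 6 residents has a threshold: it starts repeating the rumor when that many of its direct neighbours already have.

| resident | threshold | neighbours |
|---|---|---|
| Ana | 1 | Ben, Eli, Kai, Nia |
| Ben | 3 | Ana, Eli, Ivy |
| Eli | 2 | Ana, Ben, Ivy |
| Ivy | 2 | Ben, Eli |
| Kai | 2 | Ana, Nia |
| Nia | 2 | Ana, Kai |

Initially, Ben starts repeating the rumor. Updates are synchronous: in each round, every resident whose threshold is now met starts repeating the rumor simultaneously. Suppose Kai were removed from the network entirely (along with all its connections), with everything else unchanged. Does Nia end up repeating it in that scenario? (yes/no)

no

With Kai removed:
Round 1 — Ben starts repeating the rumor (initial).
Round 2 — checking thresholds:
  Ana: 1 of 3 neighbours ≥ 1, starts repeating the rumor.
  Eli: 1 of 3 neighbours < 2, holds.
  Ivy: 1 of 2 neighbours < 2, holds.
Round 3 — checking thresholds:
  Eli: 2 of 3 neighbours ≥ 2, starts repeating the rumor.
  Ivy: 1 of 2 neighbours < 2, holds.
  Nia: 1 of 1 neighbours < 2, holds.
Round 4 — checking thresholds:
  Ivy: 2 of 2 neighbours ≥ 2, starts repeating the rumor.
  Nia: 1 of 1 neighbours < 2, holds.
Round 5 — no new spreads; cascade stops.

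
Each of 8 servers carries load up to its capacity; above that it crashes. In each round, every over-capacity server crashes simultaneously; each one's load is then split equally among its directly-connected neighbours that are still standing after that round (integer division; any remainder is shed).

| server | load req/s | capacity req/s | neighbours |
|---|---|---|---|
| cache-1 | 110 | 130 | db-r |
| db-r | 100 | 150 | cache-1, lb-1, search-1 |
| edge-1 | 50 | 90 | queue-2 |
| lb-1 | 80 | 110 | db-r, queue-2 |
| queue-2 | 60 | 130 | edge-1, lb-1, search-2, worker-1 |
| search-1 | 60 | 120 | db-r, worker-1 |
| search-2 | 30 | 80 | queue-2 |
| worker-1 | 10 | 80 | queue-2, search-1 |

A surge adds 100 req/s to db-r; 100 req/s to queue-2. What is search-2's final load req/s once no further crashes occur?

70

Round 1 — db-r at 200 > 150; queue-2 at 160 > 130. db-r, queue-2 crash.
  db-r sheds 200 req/s to cache-1, lb-1, search-1: 66 each (2 lost).
    cache-1: 110+66 = 176 > 130
    lb-1: 80+66 = 146 > 110
    search-1: 60+66 = 126 > 120
  queue-2 sheds 160 req/s to edge-1, lb-1, search-2, worker-1: 40 each.
    edge-1: 50+40 = 90 ≤ 90
    lb-1: 146+40 = 186 > 110
    search-2: 30+40 = 70 ≤ 80
    worker-1: 10+40 = 50 ≤ 80
Round 2 — cache-1, lb-1, search-1 crash.
  cache-1 sheds 176 req/s: no online neighbours, lost.
  lb-1 sheds 186 req/s: no online neighbours, lost.
  search-1 sheds 126 req/s to worker-1: 126 each.
    worker-1: 50+126 = 176 > 80
Round 3 — worker-1 crashes.
  worker-1 sheds 176 req/s: no online neighbours, lost.
No further crashes.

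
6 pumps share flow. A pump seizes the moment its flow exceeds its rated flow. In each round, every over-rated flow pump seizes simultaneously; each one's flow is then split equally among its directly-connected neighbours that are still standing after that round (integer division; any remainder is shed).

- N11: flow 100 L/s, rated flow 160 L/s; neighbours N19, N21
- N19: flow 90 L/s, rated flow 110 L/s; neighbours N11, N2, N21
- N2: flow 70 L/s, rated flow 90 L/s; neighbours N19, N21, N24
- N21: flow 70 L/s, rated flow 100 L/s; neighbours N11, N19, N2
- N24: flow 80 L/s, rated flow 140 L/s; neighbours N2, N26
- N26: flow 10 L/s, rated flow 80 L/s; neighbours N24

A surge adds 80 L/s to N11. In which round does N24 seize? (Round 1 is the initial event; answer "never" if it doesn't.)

4

Round 1 — N11 at 180 > 160. N11 seizes.
  N11 sheds 180 L/s to N19, N21: 90 each.
    N19: 90+90 = 180 > 110
    N21: 70+90 = 160 > 100
Round 2 — N19, N21 seize.
  N19 sheds 180 L/s to N2: 180 each.
    N2: 70+180 = 250 > 90
  N21 sheds 160 L/s to N2: 160 each.
    N2: 250+160 = 410 > 90
Round 3 — N2 seizes.
  N2 sheds 410 L/s to N24: 410 each.
    N24: 80+410 = 490 > 140
Round 4 — N24 seizes.
  N24 sheds 490 L/s to N26: 490 each.
    N26: 10+490 = 500 > 80
Round 5 — N26 seizes.
  N26 sheds 500 L/s: no online neighbours, lost.
No further seizures.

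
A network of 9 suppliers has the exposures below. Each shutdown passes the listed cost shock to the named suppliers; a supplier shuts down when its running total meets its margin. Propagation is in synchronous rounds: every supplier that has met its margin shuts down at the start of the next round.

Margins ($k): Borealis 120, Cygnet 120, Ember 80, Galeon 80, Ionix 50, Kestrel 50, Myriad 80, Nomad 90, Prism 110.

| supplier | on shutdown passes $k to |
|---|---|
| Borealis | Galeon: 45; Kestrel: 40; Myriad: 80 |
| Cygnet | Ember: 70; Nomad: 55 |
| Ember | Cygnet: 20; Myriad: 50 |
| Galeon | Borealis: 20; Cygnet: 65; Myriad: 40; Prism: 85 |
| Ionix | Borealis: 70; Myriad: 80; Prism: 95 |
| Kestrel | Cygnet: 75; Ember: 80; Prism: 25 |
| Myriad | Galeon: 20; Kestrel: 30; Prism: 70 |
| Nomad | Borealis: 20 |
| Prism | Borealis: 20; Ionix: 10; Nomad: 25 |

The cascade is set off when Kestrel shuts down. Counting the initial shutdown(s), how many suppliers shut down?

Round 1 — Kestrel shuts down (initial).
  Cygnet: +75 → 75 < 120
  Ember: +80 → 80 ≥ 80
  Prism: +25 → 25 < 110
Round 2 — Ember shuts down.
  Cygnet: +20 → 95 < 120
  Myriad: +50 → 50 < 80
No further shutdowns.

2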